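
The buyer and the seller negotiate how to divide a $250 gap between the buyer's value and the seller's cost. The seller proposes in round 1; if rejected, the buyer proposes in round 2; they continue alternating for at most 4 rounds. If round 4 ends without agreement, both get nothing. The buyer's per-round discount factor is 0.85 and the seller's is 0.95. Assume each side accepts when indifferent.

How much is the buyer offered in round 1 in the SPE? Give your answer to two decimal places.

Round 4 (the buyer proposes): rejection yields 0 for the seller; the buyer offers 0 and keeps 250.
Round 3 (the seller proposes): the buyer can get 250 next round, worth 0.85 × 250 = 212.5 now, so the seller offers 212.5, keeping 37.5.
Round 2 (the buyer proposes): the seller can get 37.5 next round, worth 0.95 × 37.5 = 35.625 now; the buyer offers that and keeps 214.375.
Round 1 (the seller proposes): the buyer can get 214.375 next round, worth 0.85 × 214.375 = 182.21875 now; the seller offers that and keeps 67.78125.

182.22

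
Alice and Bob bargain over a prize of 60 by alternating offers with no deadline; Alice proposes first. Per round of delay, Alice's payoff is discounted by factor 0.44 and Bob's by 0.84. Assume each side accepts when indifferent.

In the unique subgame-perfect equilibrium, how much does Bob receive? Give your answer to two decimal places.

In a stationary SPE each proposer offers the other exactly their discounted continuation value.
If Alice keeps x when proposing and Bob keeps y when proposing, then x = 60 − 0.84y and y = 60 − 0.44x.
Solving: x = 60(1 − 0.84) / (1 − 0.44·0.84) = 9.6 / 0.6304 ≈ 15.2284.
Bob gets 60 − 15.2284 ≈ 44.7716.

44.77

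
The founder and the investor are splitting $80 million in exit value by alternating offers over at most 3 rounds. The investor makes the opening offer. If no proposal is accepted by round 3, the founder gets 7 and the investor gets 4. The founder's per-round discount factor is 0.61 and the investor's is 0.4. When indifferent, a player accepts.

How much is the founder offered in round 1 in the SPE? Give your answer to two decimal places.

30.99

Round 3 (the investor proposes): the founder gets 7 if talks fail, so the investor offers 7 and keeps 73.
Round 2 (the founder proposes): the investor can get 73 next round, worth 0.4 × 73 = 29.2 now, so the founder offers 29.2, keeping 50.8.
Round 1 (the investor proposes): the founder can get 50.8 next round, worth 0.61 × 50.8 = 30.988 now; the investor offers that and keeps 49.012.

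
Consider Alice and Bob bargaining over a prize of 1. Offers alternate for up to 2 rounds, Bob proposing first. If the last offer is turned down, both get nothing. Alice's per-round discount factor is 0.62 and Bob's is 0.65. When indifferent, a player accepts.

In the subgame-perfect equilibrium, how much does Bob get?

Round 2 (Alice proposes): Bob will accept anything ≥ 0, so Alice offers 0 and keeps 1.
Round 1 (Bob proposes): Alice can get 1 next round, worth 0.62 × 1 = 0.62 now; Bob offers that and keeps 0.38.

0.38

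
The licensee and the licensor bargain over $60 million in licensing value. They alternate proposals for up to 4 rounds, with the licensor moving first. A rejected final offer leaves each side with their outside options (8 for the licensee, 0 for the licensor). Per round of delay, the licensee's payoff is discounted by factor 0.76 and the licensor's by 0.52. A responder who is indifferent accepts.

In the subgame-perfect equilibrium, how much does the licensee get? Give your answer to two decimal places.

39.91

By backward induction:
Round 4 (the licensee proposes): rejection yields 0 for the licensor; the licensee offers 0 and keeps 60.
Round 3 (the licensor proposes): the licensee can get 60 next round, worth 0.76 × 60 = 45.6 now; the licensor offers that and keeps 14.4.
Round 2 (the licensee proposes): the licensor can get 14.4 next round, worth 0.52 × 14.4 = 7.488 now; the licensee offers that and keeps 52.512.
Round 1 (the licensor proposes): the licensee can get 52.512 next round, worth 0.76 × 52.512 = 39.90912 now. The licensor offers 39.90912 and keeps 60 − 39.90912 = 20.09088.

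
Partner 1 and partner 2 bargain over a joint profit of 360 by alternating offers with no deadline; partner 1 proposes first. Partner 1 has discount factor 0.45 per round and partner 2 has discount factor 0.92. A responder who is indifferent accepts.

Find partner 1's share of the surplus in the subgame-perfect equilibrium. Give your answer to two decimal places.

In a stationary SPE each proposer offers the other exactly their discounted continuation value.
If partner 1 keeps x when proposing and partner 2 keeps y when proposing, then x = 360 − 0.92y and y = 360 − 0.45x.
Solving: x = 360(1 − 0.92) / (1 − 0.45·0.92) = 28.8 / 0.586 ≈ 49.1468.
Partner 2 gets 360 − 49.1468 ≈ 310.8532.

49.15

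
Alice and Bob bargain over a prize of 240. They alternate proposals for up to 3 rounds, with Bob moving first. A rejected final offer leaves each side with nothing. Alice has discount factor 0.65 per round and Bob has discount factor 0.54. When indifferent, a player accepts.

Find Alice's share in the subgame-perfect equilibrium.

Solve by backward induction from round 3.
Round 3 (Bob proposes): Alice will accept anything ≥ 0, so Bob offers 0 and keeps 240.
Round 2 (Alice proposes): Bob can get 240 next round, worth 0.54 × 240 = 129.6 now, so Alice offers 129.6, keeping 110.4.
Round 1 (Bob proposes): Alice can get 110.4 next round, worth 0.65 × 110.4 = 71.76 now, so Bob offers 71.76, keeping 168.24.

71.76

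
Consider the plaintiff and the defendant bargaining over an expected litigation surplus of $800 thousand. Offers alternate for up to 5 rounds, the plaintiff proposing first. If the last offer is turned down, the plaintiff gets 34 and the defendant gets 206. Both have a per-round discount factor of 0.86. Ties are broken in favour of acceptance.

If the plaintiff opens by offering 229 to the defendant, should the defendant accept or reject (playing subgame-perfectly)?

Reject

Round 5 (the plaintiff proposes): the defendant gets 206 if talks fail, so the plaintiff offers 206 and keeps 594.
Round 4 (the defendant proposes): the plaintiff can get 594 next round, worth 0.86 × 594 = 510.84 now; the defendant offers that and keeps 289.16.
Round 3 (the plaintiff proposes): the defendant can get 289.16 next round, worth 0.86 × 289.16 = 248.6776 now; the plaintiff offers that and keeps 551.3224.
Round 2 (the defendant proposes): the plaintiff can get 551.3224 next round, worth 0.86 × 551.3224 = 474.137264 now; the defendant offers that and keeps 325.862736.
So by rejecting in round 1, the defendant gets 325.862736 next round, worth 0.86 × 325.862736 = 280.24195296 now.
Offer 229 < 280.24195296, so the defendant rejects.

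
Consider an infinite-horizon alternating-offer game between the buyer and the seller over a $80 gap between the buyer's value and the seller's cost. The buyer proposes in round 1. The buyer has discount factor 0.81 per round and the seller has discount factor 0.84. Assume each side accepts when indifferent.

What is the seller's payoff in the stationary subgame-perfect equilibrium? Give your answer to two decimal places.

39.95

Let x be the buyer's share when the buyer proposes and y be the seller's share when the seller proposes.
The seller accepts iff offered ≥ 0.84·y, so x = 80 − 0.84y. Symmetrically y = 80 − 0.81x.
Substituting: x = 80 − 0.84(80 − 0.81x), giving x(1 − 0.81·0.84) = 80(1 − 0.84).
So x = 80 × 0.16 / 0.3196 ≈ 40.0501, and the seller receives 80 − x ≈ 39.9499.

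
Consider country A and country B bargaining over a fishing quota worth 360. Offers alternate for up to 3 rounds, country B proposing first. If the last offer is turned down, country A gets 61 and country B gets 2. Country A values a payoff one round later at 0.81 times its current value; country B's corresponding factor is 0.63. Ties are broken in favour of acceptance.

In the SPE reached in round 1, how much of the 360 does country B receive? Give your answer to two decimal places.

Round 3 (country B proposes): country A gets 61 if talks fail, so country B offers 61 and keeps 299.
Round 2 (country A proposes): country B can get 299 next round, worth 0.63 × 299 = 188.37 now, so country A offers 188.37, keeping 171.63.
Round 1 (country B proposes): country A can get 171.63 next round, worth 0.81 × 171.63 = 139.0203 now; country B offers that and keeps 220.9797.

220.98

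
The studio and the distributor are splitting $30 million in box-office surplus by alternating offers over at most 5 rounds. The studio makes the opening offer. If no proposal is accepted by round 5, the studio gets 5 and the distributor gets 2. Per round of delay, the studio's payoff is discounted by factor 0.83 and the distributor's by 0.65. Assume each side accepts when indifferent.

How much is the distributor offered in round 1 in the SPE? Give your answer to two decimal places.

Round 5 (the studio proposes): the distributor gets 2 if talks fail, so the studio offers 2 and keeps 28.
Round 4 (the distributor proposes): the studio can get 28 next round, worth 0.83 × 28 = 23.24 now, so the distributor offers 23.24, keeping 6.76.
Round 3 (the studio proposes): the distributor can get 6.76 next round, worth 0.65 × 6.76 = 4.394 now; the studio offers that and keeps 25.606.
Round 2 (the distributor proposes): the studio can get 25.606 next round, worth 0.83 × 25.606 = 21.25298 now, so the distributor offers 21.25298, keeping 8.74702.
Round 1 (the studio proposes): the distributor can get 8.74702 next round, worth 0.65 × 8.74702 = 5.685563 now, so the studio offers 5.685563, keeping 24.314437.

5.69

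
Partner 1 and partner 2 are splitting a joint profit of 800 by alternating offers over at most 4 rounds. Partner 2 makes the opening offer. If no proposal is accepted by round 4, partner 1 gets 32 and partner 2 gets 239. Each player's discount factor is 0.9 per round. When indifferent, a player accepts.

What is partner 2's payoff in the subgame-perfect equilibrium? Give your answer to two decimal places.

319.03

Round 4 (partner 1 proposes): partner 2 gets 239 if talks fail, so partner 1 offers 239 and keeps 561.
Round 3 (partner 2 proposes): partner 1 can get 561 next round, worth 0.9 × 561 = 504.9 now; partner 2 offers that and keeps 295.1.
Round 2 (partner 1 proposes): partner 2 can get 295.1 next round, worth 0.9 × 295.1 = 265.59 now, so partner 1 offers 265.59, keeping 534.41.
Round 1 (partner 2 proposes): partner 1 can get 534.41 next round, worth 0.9 × 534.41 = 480.969 now. Partner 2 offers 480.969 and keeps 800 − 480.969 = 319.031.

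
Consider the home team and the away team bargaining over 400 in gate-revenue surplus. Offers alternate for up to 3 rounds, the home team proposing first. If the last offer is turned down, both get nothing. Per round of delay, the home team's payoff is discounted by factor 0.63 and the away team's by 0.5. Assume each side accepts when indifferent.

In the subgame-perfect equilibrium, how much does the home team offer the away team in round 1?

By backward induction:
Round 3 (the home team proposes): the away team will accept anything ≥ 0, so the home team offers 0 and keeps 400.
Round 2 (the away team proposes): the home team can get 400 next round, worth 0.63 × 400 = 252 now; the away team offers that and keeps 148.
Round 1 (the home team proposes): the away team can get 148 next round, worth 0.5 × 148 = 74 now; the home team offers that and keeps 326.

74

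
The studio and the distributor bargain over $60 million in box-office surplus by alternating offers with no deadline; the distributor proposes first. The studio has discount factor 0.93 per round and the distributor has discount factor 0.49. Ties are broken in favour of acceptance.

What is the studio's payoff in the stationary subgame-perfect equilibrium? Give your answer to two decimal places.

When the distributor proposes, the studio accepts any offer worth at least 0.93 times what the studio would get by proposing next round; and vice versa.
This gives x = 60 − 0.93y and y = 60 − 0.49x, where x and y are each side's share when it proposes.
Hence (1 − 0.93·0.49)x = 60(1 − 0.93), i.e. 0.5443·x = 4.2.
x ≈ 7.7163; the studio's share is 60 − x ≈ 52.2837.

52.28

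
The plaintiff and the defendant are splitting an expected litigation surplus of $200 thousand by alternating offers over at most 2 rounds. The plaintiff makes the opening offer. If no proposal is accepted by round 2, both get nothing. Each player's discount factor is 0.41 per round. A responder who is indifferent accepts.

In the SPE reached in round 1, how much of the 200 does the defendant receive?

By backward induction:
Round 2 (the defendant proposes): rejection yields 0 for the plaintiff; the defendant offers 0 and keeps 200.
Round 1 (the plaintiff proposes): the defendant can get 200 next round, worth 0.41 × 200 = 82 now, so the plaintiff offers 82, keeping 118.

82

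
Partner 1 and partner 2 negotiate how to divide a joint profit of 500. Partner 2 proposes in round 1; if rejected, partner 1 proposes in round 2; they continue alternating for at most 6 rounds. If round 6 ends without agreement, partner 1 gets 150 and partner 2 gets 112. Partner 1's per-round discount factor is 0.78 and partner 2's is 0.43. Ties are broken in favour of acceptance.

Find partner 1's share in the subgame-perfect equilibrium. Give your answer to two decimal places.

Round 6 (partner 1 proposes): partner 2 gets 112 if talks fail, so partner 1 offers 112 and keeps 388.
Round 5 (partner 2 proposes): partner 1 can get 388 next round, worth 0.78 × 388 = 302.64 now. Partner 2 offers 302.64 and keeps 500 − 302.64 = 197.36.
Round 4 (partner 1 proposes): partner 2 can get 197.36 next round, worth 0.43 × 197.36 = 84.8648 now; partner 1 offers that and keeps 415.1352.
Round 3 (partner 2 proposes): partner 1 can get 415.1352 next round, worth 0.78 × 415.1352 = 323.805456 now. Partner 2 offers 323.805456 and keeps 500 − 323.805456 = 176.194544.
Round 2 (partner 1 proposes): partner 2 can get 176.194544 next round, worth 0.43 × 176.194544 = 75.76365392 now. Partner 1 offers 75.76365392 and keeps 500 − 75.76365392 = 424.23634608.
Round 1 (partner 2 proposes): partner 1 can get 424.23634608 next round, worth 0.78 × 424.23634608 = 330.9043499424 now; partner 2 offers that and keeps 169.0956500576.

330.90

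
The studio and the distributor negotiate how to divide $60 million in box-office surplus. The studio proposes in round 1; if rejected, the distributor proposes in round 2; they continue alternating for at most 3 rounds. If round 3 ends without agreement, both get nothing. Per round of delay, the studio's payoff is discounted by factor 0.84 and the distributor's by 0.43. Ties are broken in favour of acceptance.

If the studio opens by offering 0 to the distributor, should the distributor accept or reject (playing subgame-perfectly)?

Round 3 (the studio proposes): the distributor will accept anything ≥ 0, so the studio offers 0 and keeps 60.
Round 2 (the distributor proposes): the studio can get 60 next round, worth 0.84 × 60 = 50.4 now, so the distributor offers 50.4, keeping 9.6.
So by rejecting in round 1, the distributor gets 9.6 next round, worth 0.43 × 9.6 = 4.128 now.
Offer 0 < 4.128, so the distributor rejects.

Reject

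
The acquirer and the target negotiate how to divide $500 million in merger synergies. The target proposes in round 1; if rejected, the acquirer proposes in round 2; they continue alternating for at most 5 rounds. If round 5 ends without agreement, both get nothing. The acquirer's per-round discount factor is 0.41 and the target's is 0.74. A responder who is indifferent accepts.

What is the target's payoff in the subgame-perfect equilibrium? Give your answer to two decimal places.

430.53

Round 5 (the target proposes): rejection yields 0 for the acquirer; the target offers 0 and keeps 500.
Round 4 (the acquirer proposes): the target can get 500 next round, worth 0.74 × 500 = 370 now; the acquirer offers that and keeps 130.
Round 3 (the target proposes): the acquirer can get 130 next round, worth 0.41 × 130 = 53.3 now, so the target offers 53.3, keeping 446.7.
Round 2 (the acquirer proposes): the target can get 446.7 next round, worth 0.74 × 446.7 = 330.558 now; the acquirer offers that and keeps 169.442.
Round 1 (the target proposes): the acquirer can get 169.442 next round, worth 0.41 × 169.442 = 69.47122 now. The target offers 69.47122 and keeps 500 − 69.47122 = 430.52878.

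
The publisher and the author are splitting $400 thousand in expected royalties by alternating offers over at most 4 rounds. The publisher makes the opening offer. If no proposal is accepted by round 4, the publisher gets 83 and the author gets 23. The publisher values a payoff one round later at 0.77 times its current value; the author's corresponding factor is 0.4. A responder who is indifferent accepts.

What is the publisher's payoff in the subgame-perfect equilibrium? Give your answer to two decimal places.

324.15

Round 4 (the author proposes): the publisher gets 83 if talks fail, so the author offers 83 and keeps 317.
Round 3 (the publisher proposes): the author can get 317 next round, worth 0.4 × 317 = 126.8 now; the publisher offers that and keeps 273.2.
Round 2 (the author proposes): the publisher can get 273.2 next round, worth 0.77 × 273.2 = 210.364 now, so the author offers 210.364, keeping 189.636.
Round 1 (the publisher proposes): the author can get 189.636 next round, worth 0.4 × 189.636 = 75.8544 now; the publisher offers that and keeps 324.1456.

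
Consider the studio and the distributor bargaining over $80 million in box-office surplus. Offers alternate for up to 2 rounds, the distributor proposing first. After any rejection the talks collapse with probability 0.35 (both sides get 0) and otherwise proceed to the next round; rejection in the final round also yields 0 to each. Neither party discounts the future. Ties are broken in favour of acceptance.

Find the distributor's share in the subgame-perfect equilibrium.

28

By backward induction:
Round 2 (the studio proposes): the distributor will accept anything ≥ 0, so the studio offers 0 and keeps 80.
Round 1 (the distributor proposes): rejecting gives the studio an expected 0.65 × 80 = 52, so the distributor offers 52, keeping 28.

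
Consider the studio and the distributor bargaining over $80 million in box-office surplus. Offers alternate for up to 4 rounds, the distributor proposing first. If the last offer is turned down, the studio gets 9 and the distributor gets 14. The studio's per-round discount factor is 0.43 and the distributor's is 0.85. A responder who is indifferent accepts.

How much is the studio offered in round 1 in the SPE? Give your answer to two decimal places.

15.53

Round 4 (the studio proposes): the distributor gets 14 if talks fail, so the studio offers 14 and keeps 66.
Round 3 (the distributor proposes): the studio can get 66 next round, worth 0.43 × 66 = 28.38 now. The distributor offers 28.38 and keeps 80 − 28.38 = 51.62.
Round 2 (the studio proposes): the distributor can get 51.62 next round, worth 0.85 × 51.62 = 43.877 now, so the studio offers 43.877, keeping 36.123.
Round 1 (the distributor proposes): the studio can get 36.123 next round, worth 0.43 × 36.123 = 15.53289 now; the distributor offers that and keeps 64.46711.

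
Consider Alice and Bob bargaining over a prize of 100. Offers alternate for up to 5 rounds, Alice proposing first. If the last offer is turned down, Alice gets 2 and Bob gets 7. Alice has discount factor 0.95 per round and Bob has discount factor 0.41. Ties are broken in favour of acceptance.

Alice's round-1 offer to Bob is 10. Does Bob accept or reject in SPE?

Accept

Work out Bob's continuation value if the offer is rejected.
Round 5 (Alice proposes): Bob gets 7 if talks fail, so Alice offers 7 and keeps 93.
Round 4 (Bob proposes): Alice can get 93 next round, worth 0.95 × 93 = 88.35 now; Bob offers that and keeps 11.65.
Round 3 (Alice proposes): Bob can get 11.65 next round, worth 0.41 × 11.65 = 4.7765 now, so Alice offers 4.7765, keeping 95.2235.
Round 2 (Bob proposes): Alice can get 95.2235 next round, worth 0.95 × 95.2235 = 90.462325 now, so Bob offers 90.462325, keeping 9.537675.
So by rejecting in round 1, Bob gets 9.537675 next round, worth 0.41 × 9.537675 = 3.91044675 now.
Offer 10 ≥ 3.91044675, so Bob accepts.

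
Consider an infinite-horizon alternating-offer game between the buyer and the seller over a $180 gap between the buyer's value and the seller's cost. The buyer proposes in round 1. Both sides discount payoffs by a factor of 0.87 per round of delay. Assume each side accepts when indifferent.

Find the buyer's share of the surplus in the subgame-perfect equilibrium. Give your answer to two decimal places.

When the buyer proposes, the seller accepts any offer worth at least 0.87 times what the seller would get by proposing next round; and vice versa.
This gives x = 180 − 0.87y and y = 180 − 0.87x, where x and y are each side's share when it proposes.
Hence (1 − 0.87·0.87)x = 180(1 − 0.87), i.e. 0.2431·x = 23.4.
x ≈ 96.2567; the seller's share is 180 − x ≈ 83.7433.

96.26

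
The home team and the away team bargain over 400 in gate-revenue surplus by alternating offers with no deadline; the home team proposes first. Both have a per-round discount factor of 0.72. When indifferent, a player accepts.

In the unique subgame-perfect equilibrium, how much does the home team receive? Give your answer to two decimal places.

232.56

In a stationary SPE each proposer offers the other exactly their discounted continuation value.
If the home team keeps x when proposing and the away team keeps y when proposing, then x = 400 − 0.72y and y = 400 − 0.72x.
Solving: x = 400(1 − 0.72) / (1 − 0.72·0.72) = 112 / 0.4816 ≈ 232.5581.
The away team gets 400 − 232.5581 ≈ 167.4419.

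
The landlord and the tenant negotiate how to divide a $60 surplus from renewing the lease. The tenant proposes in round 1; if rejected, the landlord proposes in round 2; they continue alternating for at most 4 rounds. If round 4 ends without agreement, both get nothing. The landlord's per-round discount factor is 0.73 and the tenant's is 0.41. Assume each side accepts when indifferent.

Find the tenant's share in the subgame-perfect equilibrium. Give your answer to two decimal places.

Round 4 (the landlord proposes): rejection yields 0 for the tenant; the landlord offers 0 and keeps 60.
Round 3 (the tenant proposes): the landlord can get 60 next round, worth 0.73 × 60 = 43.8 now, so the tenant offers 43.8, keeping 16.2.
Round 2 (the landlord proposes): the tenant can get 16.2 next round, worth 0.41 × 16.2 = 6.642 now; the landlord offers that and keeps 53.358.
Round 1 (the tenant proposes): the landlord can get 53.358 next round, worth 0.73 × 53.358 = 38.95134 now. The tenant offers 38.95134 and keeps 60 − 38.95134 = 21.04866.

21.05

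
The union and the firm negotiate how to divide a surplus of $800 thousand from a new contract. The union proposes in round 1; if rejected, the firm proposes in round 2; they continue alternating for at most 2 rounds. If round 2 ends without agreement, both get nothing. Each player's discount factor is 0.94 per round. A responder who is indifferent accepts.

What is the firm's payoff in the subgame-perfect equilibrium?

752

Round 2 (the firm proposes): rejection yields 0 for the union; the firm offers 0 and keeps 800.
Round 1 (the union proposes): the firm can get 800 next round, worth 0.94 × 800 = 752 now; the union offers that and keeps 48.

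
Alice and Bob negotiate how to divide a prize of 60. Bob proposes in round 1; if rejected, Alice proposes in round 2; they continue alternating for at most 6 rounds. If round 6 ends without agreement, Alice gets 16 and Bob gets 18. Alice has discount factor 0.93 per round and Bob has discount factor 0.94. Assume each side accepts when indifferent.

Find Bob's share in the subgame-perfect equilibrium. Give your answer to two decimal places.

Solve by backward induction from round 6.
Round 6 (Alice proposes): Bob gets 18 if talks fail, so Alice offers 18 and keeps 42.
Round 5 (Bob proposes): Alice can get 42 next round, worth 0.93 × 42 = 39.06 now, so Bob offers 39.06, keeping 20.94.
Round 4 (Alice proposes): Bob can get 20.94 next round, worth 0.94 × 20.94 = 19.6836 now. Alice offers 19.6836 and keeps 60 − 19.6836 = 40.3164.
Round 3 (Bob proposes): Alice can get 40.3164 next round, worth 0.93 × 40.3164 = 37.494252 now; Bob offers that and keeps 22.505748.
Round 2 (Alice proposes): Bob can get 22.505748 next round, worth 0.94 × 22.505748 = 21.15540312 now; Alice offers that and keeps 38.84459688.
Round 1 (Bob proposes): Alice can get 38.84459688 next round, worth 0.93 × 38.84459688 = 36.1254750984 now, so Bob offers 36.1254750984, keeping 23.8745249016.

23.87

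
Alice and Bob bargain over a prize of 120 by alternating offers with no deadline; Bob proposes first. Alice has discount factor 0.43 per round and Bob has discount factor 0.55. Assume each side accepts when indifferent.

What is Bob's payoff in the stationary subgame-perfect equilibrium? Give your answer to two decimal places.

Let x be Bob's share when Bob proposes and y be Alice's share when Alice proposes.
Alice accepts iff offered ≥ 0.43·y, so x = 120 − 0.43y. Symmetrically y = 120 − 0.55x.
Substituting: x = 120 − 0.43(120 − 0.55x), giving x(1 − 0.55·0.43) = 120(1 − 0.43).
So x = 120 × 0.57 / 0.7635 ≈ 89.5874, and Alice receives 120 − x ≈ 30.4126.

89.59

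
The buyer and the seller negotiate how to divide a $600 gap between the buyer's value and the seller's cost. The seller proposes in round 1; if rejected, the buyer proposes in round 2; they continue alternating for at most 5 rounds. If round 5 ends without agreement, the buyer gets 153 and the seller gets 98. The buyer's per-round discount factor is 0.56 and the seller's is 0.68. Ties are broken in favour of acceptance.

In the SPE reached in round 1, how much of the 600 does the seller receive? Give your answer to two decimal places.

Round 5 (the seller proposes): the buyer gets 153 if talks fail, so the seller offers 153 and keeps 447.
Round 4 (the buyer proposes): the seller can get 447 next round, worth 0.68 × 447 = 303.96 now. The buyer offers 303.96 and keeps 600 − 303.96 = 296.04.
Round 3 (the seller proposes): the buyer can get 296.04 next round, worth 0.56 × 296.04 = 165.7824 now. The seller offers 165.7824 and keeps 600 − 165.7824 = 434.2176.
Round 2 (the buyer proposes): the seller can get 434.2176 next round, worth 0.68 × 434.2176 = 295.267968 now; the buyer offers that and keeps 304.732032.
Round 1 (the seller proposes): the buyer can get 304.732032 next round, worth 0.56 × 304.732032 = 170.64993792 now, so the seller offers 170.64993792, keeping 429.35006208.

429.35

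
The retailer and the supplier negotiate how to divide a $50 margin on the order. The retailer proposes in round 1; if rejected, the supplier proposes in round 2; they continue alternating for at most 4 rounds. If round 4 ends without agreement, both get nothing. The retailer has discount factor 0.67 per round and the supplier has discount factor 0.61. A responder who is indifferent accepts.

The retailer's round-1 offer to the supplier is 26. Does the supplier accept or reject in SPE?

Round 4 (the supplier proposes): rejection yields 0 for the retailer; the supplier offers 0 and keeps 50.
Round 3 (the retailer proposes): the supplier can get 50 next round, worth 0.61 × 50 = 30.5 now. The retailer offers 30.5 and keeps 50 − 30.5 = 19.5.
Round 2 (the supplier proposes): the retailer can get 19.5 next round, worth 0.67 × 19.5 = 13.065 now. The supplier offers 13.065 and keeps 50 − 13.065 = 36.935.
So by rejecting in round 1, the supplier gets 36.935 next round, worth 0.61 × 36.935 = 22.53035 now.
Offer 26 ≥ 22.53035, so the supplier accepts.

Accept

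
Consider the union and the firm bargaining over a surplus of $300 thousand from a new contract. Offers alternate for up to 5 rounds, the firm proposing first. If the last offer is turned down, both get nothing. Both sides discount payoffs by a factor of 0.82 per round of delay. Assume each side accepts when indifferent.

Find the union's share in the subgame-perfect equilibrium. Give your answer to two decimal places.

By backward induction:
Round 5 (the firm proposes): the union will accept anything ≥ 0, so the firm offers 0 and keeps 300.
Round 4 (the union proposes): the firm can get 300 next round, worth 0.82 × 300 = 246 now; the union offers that and keeps 54.
Round 3 (the firm proposes): the union can get 54 next round, worth 0.82 × 54 = 44.28 now. The firm offers 44.28 and keeps 300 − 44.28 = 255.72.
Round 2 (the union proposes): the firm can get 255.72 next round, worth 0.82 × 255.72 = 209.6904 now; the union offers that and keeps 90.3096.
Round 1 (the firm proposes): the union can get 90.3096 next round, worth 0.82 × 90.3096 = 74.053872 now. The firm offers 74.053872 and keeps 300 − 74.053872 = 225.946128.

74.05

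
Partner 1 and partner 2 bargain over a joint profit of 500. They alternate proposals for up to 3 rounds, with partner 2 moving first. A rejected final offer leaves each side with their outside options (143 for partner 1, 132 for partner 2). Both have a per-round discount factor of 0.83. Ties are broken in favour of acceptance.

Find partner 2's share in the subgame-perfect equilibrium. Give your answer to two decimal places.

330.94

By backward induction:
Round 3 (partner 2 proposes): partner 1 gets 143 if talks fail, so partner 2 offers 143 and keeps 357.
Round 2 (partner 1 proposes): partner 2 can get 357 next round, worth 0.83 × 357 = 296.31 now; partner 1 offers that and keeps 203.69.
Round 1 (partner 2 proposes): partner 1 can get 203.69 next round, worth 0.83 × 203.69 = 169.0627 now; partner 2 offers that and keeps 330.9373.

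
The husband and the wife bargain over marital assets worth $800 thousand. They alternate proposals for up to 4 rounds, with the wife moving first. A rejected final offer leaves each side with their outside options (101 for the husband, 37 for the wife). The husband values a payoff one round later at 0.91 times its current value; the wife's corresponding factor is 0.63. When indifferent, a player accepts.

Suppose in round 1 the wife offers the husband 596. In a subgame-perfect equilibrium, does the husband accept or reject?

Reject

Work out the husband's continuation value if the offer is rejected.
Round 4 (the husband proposes): the wife gets 37 if talks fail, so the husband offers 37 and keeps 763.
Round 3 (the wife proposes): the husband can get 763 next round, worth 0.91 × 763 = 694.33 now. The wife offers 694.33 and keeps 800 − 694.33 = 105.67.
Round 2 (the husband proposes): the wife can get 105.67 next round, worth 0.63 × 105.67 = 66.5721 now. The husband offers 66.5721 and keeps 800 − 66.5721 = 733.4279.
So by rejecting in round 1, the husband gets 733.4279 next round, worth 0.91 × 733.4279 = 667.419389 now.
Offer 596 < 667.419389, so the husband rejects.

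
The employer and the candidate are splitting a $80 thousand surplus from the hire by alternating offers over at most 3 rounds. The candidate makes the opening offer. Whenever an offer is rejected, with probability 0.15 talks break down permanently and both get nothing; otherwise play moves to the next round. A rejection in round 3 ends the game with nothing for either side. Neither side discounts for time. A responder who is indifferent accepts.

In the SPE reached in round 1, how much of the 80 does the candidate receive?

69.8

Round 3 (the candidate proposes): the employer will accept anything ≥ 0, so the candidate offers 0 and keeps 80.
Round 2 (the employer proposes): rejecting gives the candidate an expected 0.85 × 80 = 68. The employer offers 68 and keeps 80 − 68 = 12.
Round 1 (the candidate proposes): rejecting gives the employer an expected 0.85 × 12 = 10.2; the candidate offers that and keeps 69.8.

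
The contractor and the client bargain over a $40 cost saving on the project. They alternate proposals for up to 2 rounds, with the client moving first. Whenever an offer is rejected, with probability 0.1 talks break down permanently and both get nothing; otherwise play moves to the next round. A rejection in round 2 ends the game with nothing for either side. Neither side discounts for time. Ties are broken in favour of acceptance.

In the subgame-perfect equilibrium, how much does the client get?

Round 2 (the contractor proposes): the client will accept anything ≥ 0, so the contractor offers 0 and keeps 40.
Round 1 (the client proposes): rejecting gives the contractor an expected 0.9 × 40 = 36, so the client offers 36, keeping 4.

4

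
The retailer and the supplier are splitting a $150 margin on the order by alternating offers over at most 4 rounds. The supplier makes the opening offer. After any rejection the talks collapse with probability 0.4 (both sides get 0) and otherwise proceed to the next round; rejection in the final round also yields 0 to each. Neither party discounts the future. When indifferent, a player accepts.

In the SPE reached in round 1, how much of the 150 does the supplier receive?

81.6

By backward induction:
Round 4 (the retailer proposes): the supplier will accept anything ≥ 0, so the retailer offers 0 and keeps 150.
Round 3 (the supplier proposes): rejecting gives the retailer an expected 0.6 × 150 = 90; the supplier offers that and keeps 60.
Round 2 (the retailer proposes): rejecting gives the supplier an expected 0.6 × 60 = 36, so the retailer offers 36, keeping 114.
Round 1 (the supplier proposes): rejecting gives the retailer an expected 0.6 × 114 = 68.4; the supplier offers that and keeps 81.6.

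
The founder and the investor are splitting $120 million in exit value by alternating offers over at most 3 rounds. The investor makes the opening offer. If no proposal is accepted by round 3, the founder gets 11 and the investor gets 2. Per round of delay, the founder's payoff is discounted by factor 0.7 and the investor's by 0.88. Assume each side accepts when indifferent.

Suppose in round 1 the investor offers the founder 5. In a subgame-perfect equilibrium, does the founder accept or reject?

Round 3 (the investor proposes): the founder gets 11 if talks fail, so the investor offers 11 and keeps 109.
Round 2 (the founder proposes): the investor can get 109 next round, worth 0.88 × 109 = 95.92 now; the founder offers that and keeps 24.08.
So by rejecting in round 1, the founder gets 24.08 next round, worth 0.7 × 24.08 = 16.856 now.
Offer 5 < 16.856, so the founder rejects.

Reject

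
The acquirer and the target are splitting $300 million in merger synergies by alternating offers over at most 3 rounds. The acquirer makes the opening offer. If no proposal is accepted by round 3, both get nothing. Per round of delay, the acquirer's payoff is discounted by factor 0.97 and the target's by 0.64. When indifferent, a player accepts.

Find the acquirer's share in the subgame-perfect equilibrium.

Round 3 (the acquirer proposes): the target will accept anything ≥ 0, so the acquirer offers 0 and keeps 300.
Round 2 (the target proposes): the acquirer can get 300 next round, worth 0.97 × 300 = 291 now, so the target offers 291, keeping 9.
Round 1 (the acquirer proposes): the target can get 9 next round, worth 0.64 × 9 = 5.76 now. The acquirer offers 5.76 and keeps 300 − 5.76 = 294.24.

294.24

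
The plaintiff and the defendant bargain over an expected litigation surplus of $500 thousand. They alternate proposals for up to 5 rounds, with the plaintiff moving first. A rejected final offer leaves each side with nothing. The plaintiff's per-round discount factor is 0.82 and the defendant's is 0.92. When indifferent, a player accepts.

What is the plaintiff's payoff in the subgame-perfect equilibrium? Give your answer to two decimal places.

354.74

Solve by backward induction from round 5.
Round 5 (the plaintiff proposes): rejection yields 0 for the defendant; the plaintiff offers 0 and keeps 500.
Round 4 (the defendant proposes): the plaintiff can get 500 next round, worth 0.82 × 500 = 410 now; the defendant offers that and keeps 90.
Round 3 (the plaintiff proposes): the defendant can get 90 next round, worth 0.92 × 90 = 82.8 now, so the plaintiff offers 82.8, keeping 417.2.
Round 2 (the defendant proposes): the plaintiff can get 417.2 next round, worth 0.82 × 417.2 = 342.104 now; the defendant offers that and keeps 157.896.
Round 1 (the plaintiff proposes): the defendant can get 157.896 next round, worth 0.92 × 157.896 = 145.26432 now, so the plaintiff offers 145.26432, keeping 354.73568.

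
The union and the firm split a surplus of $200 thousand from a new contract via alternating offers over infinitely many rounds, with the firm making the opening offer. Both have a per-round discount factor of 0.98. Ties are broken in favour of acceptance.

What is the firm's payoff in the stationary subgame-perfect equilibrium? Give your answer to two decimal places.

101.01

Let x be the firm's share when the firm proposes and y be the union's share when the union proposes.
The union accepts iff offered ≥ 0.98·y, so x = 200 − 0.98y. Symmetrically y = 200 − 0.98x.
Substituting: x = 200 − 0.98(200 − 0.98x), giving x(1 − 0.98·0.98) = 200(1 − 0.98).
So x = 200 × 0.02 / 0.0396 ≈ 101.0101, and the union receives 200 − x ≈ 98.9899.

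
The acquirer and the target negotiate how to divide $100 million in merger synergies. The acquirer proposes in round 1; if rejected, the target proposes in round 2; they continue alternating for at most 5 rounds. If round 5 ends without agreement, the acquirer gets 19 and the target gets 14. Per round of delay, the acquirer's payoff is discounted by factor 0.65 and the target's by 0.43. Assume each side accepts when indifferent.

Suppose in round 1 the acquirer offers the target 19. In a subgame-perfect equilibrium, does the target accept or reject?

Round 5 (the acquirer proposes): the target gets 14 if talks fail, so the acquirer offers 14 and keeps 86.
Round 4 (the target proposes): the acquirer can get 86 next round, worth 0.65 × 86 = 55.9 now; the target offers that and keeps 44.1.
Round 3 (the acquirer proposes): the target can get 44.1 next round, worth 0.43 × 44.1 = 18.963 now. The acquirer offers 18.963 and keeps 100 − 18.963 = 81.037.
Round 2 (the target proposes): the acquirer can get 81.037 next round, worth 0.65 × 81.037 = 52.67405 now; the target offers that and keeps 47.32595.
So by rejecting in round 1, the target gets 47.32595 next round, worth 0.43 × 47.32595 = 20.3501585 now.
Offer 19 < 20.3501585, so the target rejects.

Reject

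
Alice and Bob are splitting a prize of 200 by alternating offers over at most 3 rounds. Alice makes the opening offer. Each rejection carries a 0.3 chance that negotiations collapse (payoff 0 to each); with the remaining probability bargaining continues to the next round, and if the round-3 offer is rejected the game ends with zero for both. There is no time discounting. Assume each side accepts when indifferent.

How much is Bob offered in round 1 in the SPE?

By backward induction:
Round 3 (Alice proposes): Bob will accept anything ≥ 0, so Alice offers 0 and keeps 200.
Round 2 (Bob proposes): rejecting gives Alice an expected 0.7 × 200 = 140. Bob offers 140 and keeps 200 − 140 = 60.
Round 1 (Alice proposes): rejecting gives Bob an expected 0.7 × 60 = 42, so Alice offers 42, keeping 158.

42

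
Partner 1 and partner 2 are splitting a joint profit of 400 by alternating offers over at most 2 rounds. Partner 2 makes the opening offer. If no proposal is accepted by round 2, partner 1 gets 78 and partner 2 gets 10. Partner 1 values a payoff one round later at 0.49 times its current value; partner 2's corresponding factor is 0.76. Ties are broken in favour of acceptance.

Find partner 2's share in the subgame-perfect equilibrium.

208.9

Solve by backward induction from round 2.
Round 2 (partner 1 proposes): partner 2 gets 10 if talks fail, so partner 1 offers 10 and keeps 390.
Round 1 (partner 2 proposes): partner 1 can get 390 next round, worth 0.49 × 390 = 191.1 now; partner 2 offers that and keeps 208.9.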